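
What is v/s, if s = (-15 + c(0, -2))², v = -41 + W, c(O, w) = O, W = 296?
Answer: 17/15 ≈ 1.1333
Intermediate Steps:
v = 255 (v = -41 + 296 = 255)
s = 225 (s = (-15 + 0)² = (-15)² = 225)
v/s = 255/225 = 255*(1/225) = 17/15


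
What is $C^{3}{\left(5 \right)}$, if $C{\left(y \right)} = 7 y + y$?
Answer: $64000$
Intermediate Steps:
$C{\left(y \right)} = 8 y$
$C^{3}{\left(5 \right)} = \left(8 \cdot 5\right)^{3} = 40^{3} = 64000$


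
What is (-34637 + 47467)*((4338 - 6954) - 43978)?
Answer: -597801020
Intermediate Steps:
(-34637 + 47467)*((4338 - 6954) - 43978) = 12830*(-2616 - 43978) = 12830*(-46594) = -597801020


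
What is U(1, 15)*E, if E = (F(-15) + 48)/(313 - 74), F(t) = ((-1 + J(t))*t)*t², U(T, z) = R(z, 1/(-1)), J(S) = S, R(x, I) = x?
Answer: 810720/239 ≈ 3392.1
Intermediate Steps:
U(T, z) = z
F(t) = t³*(-1 + t) (F(t) = ((-1 + t)*t)*t² = (t*(-1 + t))*t² = t³*(-1 + t))
E = 54048/239 (E = ((-15)³*(-1 - 15) + 48)/(313 - 74) = (-3375*(-16) + 48)/239 = (54000 + 48)*(1/239) = 54048*(1/239) = 54048/239 ≈ 226.14)
U(1, 15)*E = 15*(54048/239) = 810720/239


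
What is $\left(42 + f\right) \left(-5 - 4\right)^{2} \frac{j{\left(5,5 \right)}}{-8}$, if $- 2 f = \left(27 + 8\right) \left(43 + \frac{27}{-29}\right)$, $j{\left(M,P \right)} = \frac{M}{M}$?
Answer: $\frac{407673}{58} \approx 7028.8$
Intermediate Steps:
$j{\left(M,P \right)} = 1$
$f = - \frac{21350}{29}$ ($f = - \frac{\left(27 + 8\right) \left(43 + \frac{27}{-29}\right)}{2} = - \frac{35 \left(43 + 27 \left(- \frac{1}{29}\right)\right)}{2} = - \frac{35 \left(43 - \frac{27}{29}\right)}{2} = - \frac{35 \cdot \frac{1220}{29}}{2} = \left(- \frac{1}{2}\right) \frac{42700}{29} = - \frac{21350}{29} \approx -736.21$)
$\left(42 + f\right) \left(-5 - 4\right)^{2} \frac{j{\left(5,5 \right)}}{-8} = \left(42 - \frac{21350}{29}\right) \left(-5 - 4\right)^{2} \cdot 1 \frac{1}{-8} = - \frac{20132 \left(-9\right)^{2} \cdot 1 \left(- \frac{1}{8}\right)}{29} = - \frac{20132 \cdot 81 \left(- \frac{1}{8}\right)}{29} = \left(- \frac{20132}{29}\right) \left(- \frac{81}{8}\right) = \frac{407673}{58}$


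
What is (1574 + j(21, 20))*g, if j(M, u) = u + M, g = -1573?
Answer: -2540395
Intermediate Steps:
j(M, u) = M + u
(1574 + j(21, 20))*g = (1574 + (21 + 20))*(-1573) = (1574 + 41)*(-1573) = 1615*(-1573) = -2540395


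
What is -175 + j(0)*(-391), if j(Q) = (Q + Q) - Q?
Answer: -175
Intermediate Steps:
j(Q) = Q (j(Q) = 2*Q - Q = Q)
-175 + j(0)*(-391) = -175 + 0*(-391) = -175 + 0 = -175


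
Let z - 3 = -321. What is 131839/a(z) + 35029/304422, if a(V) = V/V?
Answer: 40134727087/304422 ≈ 1.3184e+5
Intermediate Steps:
z = -318 (z = 3 - 321 = -318)
a(V) = 1
131839/a(z) + 35029/304422 = 131839/1 + 35029/304422 = 131839*1 + 35029*(1/304422) = 131839 + 35029/304422 = 40134727087/304422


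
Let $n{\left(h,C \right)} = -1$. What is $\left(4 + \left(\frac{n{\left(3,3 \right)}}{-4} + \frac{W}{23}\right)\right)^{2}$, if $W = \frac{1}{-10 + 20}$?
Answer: $\frac{3829849}{211600} \approx 18.099$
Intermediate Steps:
$W = \frac{1}{10} \approx 0.1$
$\left(4 + \left(\frac{n{\left(3,3 \right)}}{-4} + \frac{W}{23}\right)\right)^{2} = \left(4 + \left(- \frac{1}{-4} + \frac{1}{10 \cdot 23}\right)\right)^{2} = \left(4 + \left(\left(-1\right) \left(- \frac{1}{4}\right) + \frac{1}{10} \cdot \frac{1}{23}\right)\right)^{2} = \left(4 + \left(\frac{1}{4} + \frac{1}{230}\right)\right)^{2} = \left(4 + \frac{117}{460}\right)^{2} = \left(\frac{1957}{460}\right)^{2} = \frac{3829849}{211600}$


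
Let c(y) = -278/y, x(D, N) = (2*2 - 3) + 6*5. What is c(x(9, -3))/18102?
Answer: -139/280581 ≈ -0.00049540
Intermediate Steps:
x(D, N) = 31 (x(D, N) = (4 - 3) + 30 = 1 + 30 = 31)
c(x(9, -3))/18102 = -278/31/18102 = -278*1/31*(1/18102) = -278/31*1/18102 = -139/280581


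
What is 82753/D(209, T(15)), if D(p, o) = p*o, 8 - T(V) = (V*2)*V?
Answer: -7523/8398 ≈ -0.89581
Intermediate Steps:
T(V) = 8 - 2*V² (T(V) = 8 - V*2*V = 8 - 2*V*V = 8 - 2*V²)
D(p, o) = o*p
82753/D(209, T(15)) = 82753/(((8 - 2*15²)*209)) = 82753/(((8 - 2*225)*209)) = 82753/(((8 - 450)*209)) = 82753/((-442*209)) = 82753/(-92378) = 82753*(-1/92378) = -7523/8398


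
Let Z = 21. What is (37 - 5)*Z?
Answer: 672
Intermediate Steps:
(37 - 5)*Z = (37 - 5)*21 = 32*21 = 672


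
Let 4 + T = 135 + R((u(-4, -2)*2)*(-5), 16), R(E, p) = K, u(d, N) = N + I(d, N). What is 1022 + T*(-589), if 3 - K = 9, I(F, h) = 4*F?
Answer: -72603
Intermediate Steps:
u(d, N) = N + 4*d
K = -6 (K = 3 - 1*9 = 3 - 9 = -6)
R(E, p) = -6
T = 125 (T = -4 + (135 - 6) = -4 + 129 = 125)
1022 + T*(-589) = 1022 + 125*(-589) = 1022 - 73625 = -72603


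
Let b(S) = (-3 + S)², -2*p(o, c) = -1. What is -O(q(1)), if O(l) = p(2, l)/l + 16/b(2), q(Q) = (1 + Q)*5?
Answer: -321/20 ≈ -16.050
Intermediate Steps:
p(o, c) = ½ (p(o, c) = -½*(-1) = ½)
q(Q) = 5 + 5*Q
O(l) = 16 + 1/(2*l) (O(l) = 1/(2*l) + 16/((-3 + 2)²) = 1/(2*l) + 16/((-1)²) = 1/(2*l) + 16/1 = 1/(2*l) + 16*1 = 1/(2*l) + 16 = 16 + 1/(2*l))
-O(q(1)) = -(16 + 1/(2*(5 + 5*1))) = -(16 + 1/(2*(5 + 5))) = -(16 + (½)/10) = -(16 + (½)*(⅒)) = -(16 + 1/20) = -1*321/20 = -321/20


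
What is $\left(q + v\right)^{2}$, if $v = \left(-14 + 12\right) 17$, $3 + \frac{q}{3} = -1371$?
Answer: $17272336$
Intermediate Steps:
$q = -4122$ ($q = -9 + 3 \left(-1371\right) = -9 - 4113 = -4122$)
$v = -34$ ($v = \left(-2\right) 17 = -34$)
$\left(q + v\right)^{2} = \left(-4122 - 34\right)^{2} = \left(-4156\right)^{2} = 17272336$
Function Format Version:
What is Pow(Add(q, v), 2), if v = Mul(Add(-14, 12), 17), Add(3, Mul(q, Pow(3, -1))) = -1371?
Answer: 17272336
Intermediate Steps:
q = -4122 (q = Add(-9, Mul(3, -1371)) = Add(-9, -4113) = -4122)
v = -34 (v = Mul(-2, 17) = -34)
Pow(Add(q, v), 2) = Pow(Add(-4122, -34), 2) = Pow(-4156, 2) = 17272336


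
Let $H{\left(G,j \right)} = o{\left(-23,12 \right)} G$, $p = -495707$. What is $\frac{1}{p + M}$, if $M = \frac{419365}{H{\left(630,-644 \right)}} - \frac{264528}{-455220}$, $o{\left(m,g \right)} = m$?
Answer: $- \frac{4071690}{2018480710339} \approx -2.0172 \cdot 10^{-6}$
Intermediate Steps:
$H{\left(G,j \right)} = - 23 G$
$M = - \frac{115475509}{4071690}$ ($M = \frac{419365}{\left(-23\right) 630} - \frac{264528}{-455220} = \frac{419365}{-14490} - - \frac{7348}{12645} = 419365 \left(- \frac{1}{14490}\right) + \frac{7348}{12645} = - \frac{83873}{2898} + \frac{7348}{12645} = - \frac{115475509}{4071690} \approx -28.361$)
$\frac{1}{p + M} = \frac{1}{-495707 - \frac{115475509}{4071690}} = \frac{1}{- \frac{2018480710339}{4071690}} = - \frac{4071690}{2018480710339}$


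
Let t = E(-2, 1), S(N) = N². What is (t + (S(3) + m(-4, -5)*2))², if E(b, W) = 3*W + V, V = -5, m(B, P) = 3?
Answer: 169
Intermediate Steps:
E(b, W) = -5 + 3*W (E(b, W) = 3*W - 5 = -5 + 3*W)
t = -2 (t = -5 + 3*1 = -5 + 3 = -2)
(t + (S(3) + m(-4, -5)*2))² = (-2 + (3² + 3*2))² = (-2 + (9 + 6))² = (-2 + 15)² = 13² = 169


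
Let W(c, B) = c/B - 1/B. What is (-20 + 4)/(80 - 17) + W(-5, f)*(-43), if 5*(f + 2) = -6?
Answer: -40763/504 ≈ -80.879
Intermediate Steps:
f = -16/5 (f = -2 + (⅕)*(-6) = -2 - 6/5 = -16/5 ≈ -3.2000)
W(c, B) = -1/B + c/B
(-20 + 4)/(80 - 17) + W(-5, f)*(-43) = (-20 + 4)/(80 - 17) + ((-1 - 5)/(-16/5))*(-43) = -16/63 - 5/16*(-6)*(-43) = -16*1/63 + (15/8)*(-43) = -16/63 - 645/8 = -40763/504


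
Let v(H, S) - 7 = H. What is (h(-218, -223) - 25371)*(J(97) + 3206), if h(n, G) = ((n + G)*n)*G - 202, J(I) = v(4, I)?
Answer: -69050804299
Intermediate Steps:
v(H, S) = 7 + H
J(I) = 11 (J(I) = 7 + 4 = 11)
h(n, G) = -202 + G*n*(G + n) (h(n, G) = ((G + n)*n)*G - 202 = (n*(G + n))*G - 202 = G*n*(G + n) - 202 = -202 + G*n*(G + n))
(h(-218, -223) - 25371)*(J(97) + 3206) = ((-202 - 223*(-218)² - 218*(-223)²) - 25371)*(11 + 3206) = ((-202 - 223*47524 - 218*49729) - 25371)*3217 = ((-202 - 10597852 - 10840922) - 25371)*3217 = (-21438976 - 25371)*3217 = -21464347*3217 = -69050804299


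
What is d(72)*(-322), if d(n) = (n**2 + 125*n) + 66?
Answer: -4588500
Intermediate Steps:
d(n) = 66 + n**2 + 125*n
d(72)*(-322) = (66 + 72**2 + 125*72)*(-322) = (66 + 5184 + 9000)*(-322) = 14250*(-322) = -4588500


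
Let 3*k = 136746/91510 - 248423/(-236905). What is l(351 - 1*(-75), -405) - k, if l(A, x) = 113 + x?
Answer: -1904608765766/6503752965 ≈ -292.85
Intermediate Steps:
k = 5512899986/6503752965 (k = (136746/91510 - 248423/(-236905))/3 = (136746*(1/91510) - 248423*(-1/236905))/3 = (68373/45755 + 248423/236905)/3 = (⅓)*(5512899986/2167917655) = 5512899986/6503752965 ≈ 0.84765)
l(351 - 1*(-75), -405) - k = (113 - 405) - 1*5512899986/6503752965 = -292 - 5512899986/6503752965 = -1904608765766/6503752965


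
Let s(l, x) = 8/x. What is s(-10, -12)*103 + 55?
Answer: -41/3 ≈ -13.667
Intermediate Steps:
s(-10, -12)*103 + 55 = (8/(-12))*103 + 55 = (8*(-1/12))*103 + 55 = -⅔*103 + 55 = -206/3 + 55 = -41/3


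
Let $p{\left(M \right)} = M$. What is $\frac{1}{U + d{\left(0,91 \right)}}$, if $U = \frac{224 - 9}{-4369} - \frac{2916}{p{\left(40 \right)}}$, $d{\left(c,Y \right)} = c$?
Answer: $- \frac{43690}{3187151} \approx -0.013708$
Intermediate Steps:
$U = - \frac{3187151}{43690}$ ($U = \frac{224 - 9}{-4369} - \frac{2916}{40} = 215 \left(- \frac{1}{4369}\right) - \frac{729}{10} = - \frac{215}{4369} - \frac{729}{10} = - \frac{3187151}{43690} \approx -72.949$)
$\frac{1}{U + d{\left(0,91 \right)}} = \frac{1}{- \frac{3187151}{43690} + 0} = \frac{1}{- \frac{3187151}{43690}} = - \frac{43690}{3187151}$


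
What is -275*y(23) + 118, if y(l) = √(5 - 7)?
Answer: 118 - 275*I*√2 ≈ 118.0 - 388.91*I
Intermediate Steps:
y(l) = I*√2 (y(l) = √(-2) = I*√2)
-275*y(23) + 118 = -275*I*√2 + 118 = 118 - 275*I*√2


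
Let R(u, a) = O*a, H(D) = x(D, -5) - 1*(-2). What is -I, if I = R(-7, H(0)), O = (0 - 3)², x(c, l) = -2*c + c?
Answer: -18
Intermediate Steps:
x(c, l) = -c
O = 9 (O = (-3)² = 9)
H(D) = 2 - D (H(D) = -D - 1*(-2) = -D + 2 = 2 - D)
R(u, a) = 9*a
I = 18 (I = 9*(2 - 1*0) = 9*(2 + 0) = 9*2 = 18)
-I = -1*18 = -18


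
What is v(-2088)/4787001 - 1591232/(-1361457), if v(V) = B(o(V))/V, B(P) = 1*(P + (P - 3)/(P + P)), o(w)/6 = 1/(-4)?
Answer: 1591232/1361457 ≈ 1.1688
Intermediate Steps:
o(w) = -3/2 (o(w) = 6/(-4) = 6*(-¼) = -3/2)
B(P) = P + (-3 + P)/(2*P) (B(P) = 1*(P + (-3 + P)/((2*P))) = 1*(P + (-3 + P)*(1/(2*P))) = 1*(P + (-3 + P)/(2*P)) = P + (-3 + P)/(2*P))
v(V) = 0 (v(V) = (½ - 3/2 - 3/(2*(-3/2)))/V = (½ - 3/2 - 3/2*(-⅔))/V = (½ - 3/2 + 1)/V = 0/V = 0)
v(-2088)/4787001 - 1591232/(-1361457) = 0/4787001 - 1591232/(-1361457) = 0*(1/4787001) - 1591232*(-1/1361457) = 0 + 1591232/1361457 = 1591232/1361457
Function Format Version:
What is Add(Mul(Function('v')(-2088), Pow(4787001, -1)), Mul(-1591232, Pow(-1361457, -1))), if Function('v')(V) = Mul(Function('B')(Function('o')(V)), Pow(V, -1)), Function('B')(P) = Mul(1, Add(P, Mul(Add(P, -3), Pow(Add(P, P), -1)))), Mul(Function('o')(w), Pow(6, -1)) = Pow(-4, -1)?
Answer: Rational(1591232, 1361457) ≈ 1.1688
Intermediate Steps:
Function('o')(w) = Rational(-3, 2) (Function('o')(w) = Mul(6, Pow(-4, -1)) = Mul(6, Rational(-1, 4)) = Rational(-3, 2))
Function('B')(P) = Add(P, Mul(Rational(1, 2), Pow(P, -1), Add(-3, P))) (Function('B')(P) = Mul(1, Add(P, Mul(Add(-3, P), Pow(Mul(2, P), -1)))) = Mul(1, Add(P, Mul(Add(-3, P), Mul(Rational(1, 2), Pow(P, -1))))) = Mul(1, Add(P, Mul(Rational(1, 2), Pow(P, -1), Add(-3, P)))) = Add(P, Mul(Rational(1, 2), Pow(P, -1), Add(-3, P))))
Function('v')(V) = 0 (Function('v')(V) = Mul(Add(Rational(1, 2), Rational(-3, 2), Mul(Rational(-3, 2), Pow(Rational(-3, 2), -1))), Pow(V, -1)) = Mul(Add(Rational(1, 2), Rational(-3, 2), Mul(Rational(-3, 2), Rational(-2, 3))), Pow(V, -1)) = Mul(Add(Rational(1, 2), Rational(-3, 2), 1), Pow(V, -1)) = Mul(0, Pow(V, -1)) = 0)
Add(Mul(Function('v')(-2088), Pow(4787001, -1)), Mul(-1591232, Pow(-1361457, -1))) = Add(Mul(0, Pow(4787001, -1)), Mul(-1591232, Pow(-1361457, -1))) = Add(Mul(0, Rational(1, 4787001)), Mul(-1591232, Rational(-1, 1361457))) = Add(0, Rational(1591232, 1361457)) = Rational(1591232, 1361457)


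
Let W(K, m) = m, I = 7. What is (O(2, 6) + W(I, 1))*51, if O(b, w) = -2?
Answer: -51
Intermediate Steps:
(O(2, 6) + W(I, 1))*51 = (-2 + 1)*51 = -1*51 = -51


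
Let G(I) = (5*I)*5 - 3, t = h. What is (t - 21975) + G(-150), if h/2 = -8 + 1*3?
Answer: -25738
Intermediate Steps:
h = -10 (h = 2*(-8 + 1*3) = 2*(-8 + 3) = 2*(-5) = -10)
t = -10
G(I) = -3 + 25*I (G(I) = 25*I - 3 = -3 + 25*I)
(t - 21975) + G(-150) = (-10 - 21975) + (-3 + 25*(-150)) = -21985 + (-3 - 3750) = -21985 - 3753 = -25738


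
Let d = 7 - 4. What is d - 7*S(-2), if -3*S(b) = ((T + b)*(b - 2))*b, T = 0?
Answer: -103/3 ≈ -34.333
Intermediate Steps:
d = 3
S(b) = -b²*(-2 + b)/3 (S(b) = -(0 + b)*(b - 2)*b/3 = -b*(-2 + b)*b/3 = -b²*(-2 + b)/3)
d - 7*S(-2) = 3 - 7*(-2)²*(2 - 1*(-2))/3 = 3 - 7*4*(2 + 2)/3 = 3 - 7*4*4/3 = 3 - 7*16/3 = 3 - 112/3 = -103/3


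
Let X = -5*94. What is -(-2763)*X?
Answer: -1298610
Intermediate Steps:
X = -470
-(-2763)*X = -(-2763)*(-470) = -1*1298610 = -1298610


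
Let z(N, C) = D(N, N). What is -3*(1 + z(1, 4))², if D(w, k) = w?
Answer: -12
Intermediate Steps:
z(N, C) = N
-3*(1 + z(1, 4))² = -3*(1 + 1)² = -3*2² = -3*4 = -12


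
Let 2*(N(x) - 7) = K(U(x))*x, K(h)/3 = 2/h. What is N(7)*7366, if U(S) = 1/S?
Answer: 1134364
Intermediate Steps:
K(h) = 6/h (K(h) = 3*(2/h) = 6/h)
N(x) = 7 + 3*x² (N(x) = 7 + ((6/(1/x))*x)/2 = 7 + ((6*x)*x)/2 = 7 + (6*x²)/2 = 7 + 3*x²)
N(7)*7366 = (7 + 3*7²)*7366 = (7 + 3*49)*7366 = (7 + 147)*7366 = 154*7366 = 1134364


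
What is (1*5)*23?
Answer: 115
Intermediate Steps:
(1*5)*23 = 5*23 = 115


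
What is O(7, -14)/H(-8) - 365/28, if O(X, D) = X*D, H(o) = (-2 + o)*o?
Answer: -3993/280 ≈ -14.261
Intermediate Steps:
H(o) = o*(-2 + o)
O(X, D) = D*X
O(7, -14)/H(-8) - 365/28 = (-14*7)/((-8*(-2 - 8))) - 365/28 = -98/((-8*(-10))) - 365*1/28 = -98/80 - 365/28 = -98*1/80 - 365/28 = -49/40 - 365/28 = -3993/280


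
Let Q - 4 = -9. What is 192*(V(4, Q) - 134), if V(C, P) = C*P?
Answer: -29568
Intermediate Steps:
Q = -5 (Q = 4 - 9 = -5)
192*(V(4, Q) - 134) = 192*(4*(-5) - 134) = 192*(-20 - 134) = 192*(-154) = -29568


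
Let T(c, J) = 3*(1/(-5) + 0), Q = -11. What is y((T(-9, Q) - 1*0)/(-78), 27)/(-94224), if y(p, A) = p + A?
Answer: -3511/12249120 ≈ -0.00028663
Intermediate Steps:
T(c, J) = -⅗ (T(c, J) = 3*(-⅕ + 0) = 3*(-⅕) = -⅗)
y(p, A) = A + p
y((T(-9, Q) - 1*0)/(-78), 27)/(-94224) = (27 + (-⅗ - 1*0)/(-78))/(-94224) = (27 + (-⅗ + 0)*(-1/78))*(-1/94224) = (27 - ⅗*(-1/78))*(-1/94224) = (27 + 1/130)*(-1/94224) = (3511/130)*(-1/94224) = -3511/12249120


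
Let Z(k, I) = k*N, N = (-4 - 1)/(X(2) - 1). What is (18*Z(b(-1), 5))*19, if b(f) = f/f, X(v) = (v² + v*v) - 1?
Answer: -285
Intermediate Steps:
X(v) = -1 + 2*v² (X(v) = (v² + v²) - 1 = 2*v² - 1 = -1 + 2*v²)
N = -⅚ (N = (-4 - 1)/((-1 + 2*2²) - 1) = -5/((-1 + 2*4) - 1) = -5/((-1 + 8) - 1) = -5/(7 - 1) = -5/6 = -5*⅙ = -⅚ ≈ -0.83333)
b(f) = 1
Z(k, I) = -5*k/6 (Z(k, I) = k*(-⅚) = -5*k/6)
(18*Z(b(-1), 5))*19 = (18*(-⅚*1))*19 = (18*(-⅚))*19 = -15*19 = -285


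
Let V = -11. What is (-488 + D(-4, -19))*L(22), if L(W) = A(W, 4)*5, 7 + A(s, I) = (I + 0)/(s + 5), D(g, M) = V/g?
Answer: 598475/36 ≈ 16624.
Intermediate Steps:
D(g, M) = -11/g
A(s, I) = -7 + I/(5 + s) (A(s, I) = -7 + (I + 0)/(s + 5) = -7 + I/(5 + s))
L(W) = 5*(-31 - 7*W)/(5 + W) (L(W) = ((-35 + 4 - 7*W)/(5 + W))*5 = ((-31 - 7*W)/(5 + W))*5 = 5*(-31 - 7*W)/(5 + W))
(-488 + D(-4, -19))*L(22) = (-488 - 11/(-4))*(5*(-31 - 7*22)/(5 + 22)) = (-488 - 11*(-¼))*(5*(-31 - 154)/27) = (-488 + 11/4)*(5*(1/27)*(-185)) = -1941/4*(-925/27) = 598475/36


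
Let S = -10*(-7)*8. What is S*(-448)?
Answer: -250880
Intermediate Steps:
S = 560 (S = 70*8 = 560)
S*(-448) = 560*(-448) = -250880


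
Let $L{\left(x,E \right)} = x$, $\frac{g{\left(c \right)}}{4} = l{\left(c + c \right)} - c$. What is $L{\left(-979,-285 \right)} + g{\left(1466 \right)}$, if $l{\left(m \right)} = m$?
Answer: $4885$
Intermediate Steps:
$g{\left(c \right)} = 4 c$ ($g{\left(c \right)} = 4 \left(\left(c + c\right) - c\right) = 4 \left(2 c - c\right) = 4 c$)
$L{\left(-979,-285 \right)} + g{\left(1466 \right)} = -979 + 4 \cdot 1466 = -979 + 5864 = 4885$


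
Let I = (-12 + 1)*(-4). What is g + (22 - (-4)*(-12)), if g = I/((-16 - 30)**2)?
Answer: -13743/529 ≈ -25.979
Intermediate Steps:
I = 44 (I = -11*(-4) = 44)
g = 11/529 (g = 44/((-16 - 30)**2) = 44/((-46)**2) = 44/2116 = 44*(1/2116) = 11/529 ≈ 0.020794)
g + (22 - (-4)*(-12)) = 11/529 + (22 - (-4)*(-12)) = 11/529 + (22 - 4*12) = 11/529 + (22 - 48) = 11/529 - 26 = -13743/529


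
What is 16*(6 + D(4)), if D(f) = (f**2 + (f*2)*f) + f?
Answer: 928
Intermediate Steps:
D(f) = f + 3*f**2 (D(f) = (f**2 + (2*f)*f) + f = (f**2 + 2*f**2) + f = 3*f**2 + f = f + 3*f**2)
16*(6 + D(4)) = 16*(6 + 4*(1 + 3*4)) = 16*(6 + 4*(1 + 12)) = 16*(6 + 4*13) = 16*(6 + 52) = 16*58 = 928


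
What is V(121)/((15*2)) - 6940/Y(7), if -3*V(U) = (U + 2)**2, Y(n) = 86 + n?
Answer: -225733/930 ≈ -242.72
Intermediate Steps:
V(U) = -(2 + U)**2/3 (V(U) = -(U + 2)**2/3 = -(2 + U)**2/3)
V(121)/((15*2)) - 6940/Y(7) = (-(2 + 121)**2/3)/((15*2)) - 6940/(86 + 7) = -1/3*123**2/30 - 6940/93 = -1/3*15129*(1/30) - 6940*1/93 = -5043*1/30 - 6940/93 = -1681/10 - 6940/93 = -225733/930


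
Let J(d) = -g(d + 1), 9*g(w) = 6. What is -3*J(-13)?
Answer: 2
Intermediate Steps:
g(w) = ⅔ (g(w) = (⅑)*6 = ⅔)
J(d) = -⅔ (J(d) = -1*⅔ = -⅔)
-3*J(-13) = -3*(-⅔) = 2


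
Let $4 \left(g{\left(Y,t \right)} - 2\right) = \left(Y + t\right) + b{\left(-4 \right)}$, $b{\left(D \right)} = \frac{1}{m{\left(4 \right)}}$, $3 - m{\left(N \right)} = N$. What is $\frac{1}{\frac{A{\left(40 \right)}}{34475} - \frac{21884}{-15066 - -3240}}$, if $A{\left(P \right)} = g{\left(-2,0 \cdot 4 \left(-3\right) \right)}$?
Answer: $\frac{163080540}{301786273} \approx 0.54038$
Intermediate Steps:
$m{\left(N \right)} = 3 - N$
$b{\left(D \right)} = -1$ ($b{\left(D \right)} = \frac{1}{3 - 4} = \frac{1}{-1} = -1$)
$g{\left(Y,t \right)} = \frac{7}{4} + \frac{Y}{4} + \frac{t}{4}$ ($g{\left(Y,t \right)} = 2 + \frac{\left(Y + t\right) - 1}{4} = 2 + \frac{-1 + Y + t}{4} = 2 + \left(- \frac{1}{4} + \frac{Y}{4} + \frac{t}{4}\right) = \frac{7}{4} + \frac{Y}{4} + \frac{t}{4}$)
$A{\left(P \right)} = \frac{5}{4}$ ($A{\left(P \right)} = \frac{7}{4} + \frac{1}{4} \left(-2\right) + \frac{0 \cdot 4 \left(-3\right)}{4} = \frac{7}{4} - \frac{1}{2} + \frac{0 \left(-3\right)}{4} = \frac{7}{4} - \frac{1}{2} + \frac{1}{4} \cdot 0 = \frac{7}{4} - \frac{1}{2} + 0 = \frac{5}{4}$)
$\frac{1}{\frac{A{\left(40 \right)}}{34475} - \frac{21884}{-15066 - -3240}} = \frac{1}{\frac{5}{4 \cdot 34475} - \frac{21884}{-15066 - -3240}} = \frac{1}{\frac{5}{4} \cdot \frac{1}{34475} - \frac{21884}{-15066 + 3240}} = \frac{1}{\frac{1}{27580} - \frac{21884}{-11826}} = \frac{1}{\frac{1}{27580} - - \frac{10942}{5913}} = \frac{1}{\frac{1}{27580} + \frac{10942}{5913}} = \frac{1}{\frac{301786273}{163080540}} = \frac{163080540}{301786273}$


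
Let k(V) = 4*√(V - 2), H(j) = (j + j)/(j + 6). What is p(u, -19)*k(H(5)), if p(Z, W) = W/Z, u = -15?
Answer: 152*I*√33/165 ≈ 5.292*I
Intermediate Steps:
H(j) = 2*j/(6 + j) (H(j) = (2*j)/(6 + j) = 2*j/(6 + j))
k(V) = 4*√(-2 + V)
p(u, -19)*k(H(5)) = (-19/(-15))*(4*√(-2 + 2*5/(6 + 5))) = (-19*(-1/15))*(4*√(-2 + 2*5/11)) = 19*(4*√(-2 + 2*5*(1/11)))/15 = 19*(4*√(-2 + 10/11))/15 = 19*(4*√(-12/11))/15 = 19*(4*(2*I*√33/11))/15 = 19*(8*I*√33/11)/15 = 152*I*√33/165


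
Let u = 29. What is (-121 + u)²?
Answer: 8464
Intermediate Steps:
(-121 + u)² = (-121 + 29)² = (-92)² = 8464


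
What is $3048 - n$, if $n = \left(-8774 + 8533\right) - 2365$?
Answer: $5654$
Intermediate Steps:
$n = -2606$ ($n = -241 - 2365 = -2606$)
$3048 - n = 3048 - -2606 = 3048 + 2606 = 5654$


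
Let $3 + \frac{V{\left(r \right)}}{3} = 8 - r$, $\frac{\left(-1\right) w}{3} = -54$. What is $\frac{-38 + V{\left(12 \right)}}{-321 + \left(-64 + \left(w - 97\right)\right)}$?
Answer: $\frac{59}{320} \approx 0.18438$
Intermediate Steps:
$w = 162$ ($w = \left(-3\right) \left(-54\right) = 162$)
$V{\left(r \right)} = 15 - 3 r$ ($V{\left(r \right)} = -9 + 3 \left(8 - r\right) = -9 - \left(-24 + 3 r\right) = 15 - 3 r$)
$\frac{-38 + V{\left(12 \right)}}{-321 + \left(-64 + \left(w - 97\right)\right)} = \frac{-38 + \left(15 - 36\right)}{-321 + \left(-64 + \left(162 - 97\right)\right)} = \frac{-38 - 21}{-321 + \left(-64 + 65\right)} = - \frac{59}{-321 + 1} = - \frac{59}{-320} = \left(-59\right) \left(- \frac{1}{320}\right) = \frac{59}{320}$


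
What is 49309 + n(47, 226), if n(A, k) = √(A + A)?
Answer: 49309 + √94 ≈ 49319.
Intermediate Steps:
n(A, k) = √2*√A (n(A, k) = √(2*A) = √2*√A)
49309 + n(47, 226) = 49309 + √2*√47 = 49309 + √94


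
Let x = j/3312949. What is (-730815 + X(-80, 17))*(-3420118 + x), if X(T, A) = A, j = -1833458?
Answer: 8280437070567669120/3312949 ≈ 2.4994e+12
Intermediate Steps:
x = -1833458/3312949 ≈ -0.55342
(-730815 + X(-80, 17))*(-3420118 + x) = (-730815 + 17)*(-3420118 - 1833458/3312949) = -730798*(-11330678341440/3312949) = 8280437070567669120/3312949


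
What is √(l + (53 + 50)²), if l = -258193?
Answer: 4*I*√15474 ≈ 497.58*I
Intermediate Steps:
√(l + (53 + 50)²) = √(-258193 + (53 + 50)²) = √(-258193 + 103²) = √(-258193 + 10609) = √(-247584) = 4*I*√15474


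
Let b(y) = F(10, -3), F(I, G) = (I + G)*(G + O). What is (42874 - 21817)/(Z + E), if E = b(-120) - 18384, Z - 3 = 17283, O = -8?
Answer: -21057/1175 ≈ -17.921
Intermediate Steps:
F(I, G) = (-8 + G)*(G + I) (F(I, G) = (I + G)*(G - 8) = (G + I)*(-8 + G) = (-8 + G)*(G + I))
b(y) = -77 (b(y) = (-3)² - 8*(-3) - 8*10 - 3*10 = 9 + 24 - 80 - 30 = -77)
Z = 17286 (Z = 3 + 17283 = 17286)
E = -18461 (E = -77 - 18384 = -18461)
(42874 - 21817)/(Z + E) = (42874 - 21817)/(17286 - 18461) = 21057/(-1175) = 21057*(-1/1175) = -21057/1175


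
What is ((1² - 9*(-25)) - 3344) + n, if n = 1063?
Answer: -2055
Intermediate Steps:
((1² - 9*(-25)) - 3344) + n = ((1² - 9*(-25)) - 3344) + 1063 = ((1 + 225) - 3344) + 1063 = (226 - 3344) + 1063 = -3118 + 1063 = -2055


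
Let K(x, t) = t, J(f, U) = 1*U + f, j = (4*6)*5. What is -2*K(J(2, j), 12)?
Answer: -24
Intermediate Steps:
j = 120 (j = 24*5 = 120)
J(f, U) = U + f
-2*K(J(2, j), 12) = -2*12 = -24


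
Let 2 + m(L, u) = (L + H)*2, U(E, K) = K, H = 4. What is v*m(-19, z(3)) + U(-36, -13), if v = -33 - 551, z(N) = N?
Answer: 18675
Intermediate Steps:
m(L, u) = 6 + 2*L (m(L, u) = -2 + (L + 4)*2 = -2 + (4 + L)*2 = -2 + (8 + 2*L) = 6 + 2*L)
v = -584
v*m(-19, z(3)) + U(-36, -13) = -584*(6 + 2*(-19)) - 13 = -584*(6 - 38) - 13 = -584*(-32) - 13 = 18688 - 13 = 18675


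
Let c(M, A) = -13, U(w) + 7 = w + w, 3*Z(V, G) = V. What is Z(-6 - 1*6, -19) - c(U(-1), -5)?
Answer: 9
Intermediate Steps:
Z(V, G) = V/3
U(w) = -7 + 2*w (U(w) = -7 + (w + w) = -7 + 2*w)
Z(-6 - 1*6, -19) - c(U(-1), -5) = (-6 - 1*6)/3 - 1*(-13) = (-6 - 6)/3 + 13 = (⅓)*(-12) + 13 = -4 + 13 = 9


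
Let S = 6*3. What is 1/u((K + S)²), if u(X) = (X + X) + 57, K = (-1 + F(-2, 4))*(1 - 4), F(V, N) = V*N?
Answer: 1/4107 ≈ 0.00024349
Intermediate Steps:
F(V, N) = N*V
S = 18
K = 27 (K = (-1 + 4*(-2))*(1 - 4) = (-1 - 8)*(-3) = -9*(-3) = 27)
u(X) = 57 + 2*X (u(X) = 2*X + 57 = 57 + 2*X)
1/u((K + S)²) = 1/(57 + 2*(27 + 18)²) = 1/(57 + 2*45²) = 1/(57 + 2*2025) = 1/(57 + 4050) = 1/4107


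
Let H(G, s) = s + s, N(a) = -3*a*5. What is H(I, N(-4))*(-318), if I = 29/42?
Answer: -38160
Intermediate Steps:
N(a) = -15*a
I = 29/42 (I = 29*(1/42) = 29/42 ≈ 0.69048)
H(G, s) = 2*s
H(I, N(-4))*(-318) = (2*(-15*(-4)))*(-318) = (2*60)*(-318) = 120*(-318) = -38160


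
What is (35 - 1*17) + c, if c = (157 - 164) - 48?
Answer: -37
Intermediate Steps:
c = -55 (c = -7 - 48 = -55)
(35 - 1*17) + c = (35 - 1*17) - 55 = (35 - 17) - 55 = 18 - 55 = -37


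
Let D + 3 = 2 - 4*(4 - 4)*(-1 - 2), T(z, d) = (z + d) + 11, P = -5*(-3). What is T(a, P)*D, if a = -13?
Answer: -13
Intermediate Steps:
P = 15
T(z, d) = 11 + d + z (T(z, d) = (d + z) + 11 = 11 + d + z)
D = -1 (D = -3 + (2 - 4*(4 - 4)*(-1 - 2)) = -3 + (2 - 0*(-3)) = -3 + (2 - 4*0) = -3 + (2 + 0) = -3 + 2 = -1)
T(a, P)*D = (11 + 15 - 13)*(-1) = 13*(-1) = -13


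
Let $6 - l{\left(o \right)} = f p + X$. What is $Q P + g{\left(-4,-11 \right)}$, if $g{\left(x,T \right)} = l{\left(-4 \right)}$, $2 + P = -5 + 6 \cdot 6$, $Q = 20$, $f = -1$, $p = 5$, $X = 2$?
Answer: $589$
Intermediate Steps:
$l{\left(o \right)} = 9$ ($l{\left(o \right)} = 6 - \left(\left(-1\right) 5 + 2\right) = 6 - \left(-5 + 2\right) = 6 - -3 = 6 + 3 = 9$)
$P = 29$ ($P = -2 + \left(-5 + 6 \cdot 6\right) = -2 + \left(-5 + 36\right) = -2 + 31 = 29$)
$g{\left(x,T \right)} = 9$
$Q P + g{\left(-4,-11 \right)} = 20 \cdot 29 + 9 = 580 + 9 = 589$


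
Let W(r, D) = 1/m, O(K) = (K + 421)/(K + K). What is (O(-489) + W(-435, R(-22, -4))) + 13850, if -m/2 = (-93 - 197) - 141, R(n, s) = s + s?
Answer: 5838054097/421518 ≈ 13850.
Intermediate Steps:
R(n, s) = 2*s
m = 862 (m = -2*((-93 - 197) - 141) = -2*(-290 - 141) = -2*(-431) = 862)
O(K) = (421 + K)/(2*K) (O(K) = (421 + K)/((2*K)) = (421 + K)*(1/(2*K)) = (421 + K)/(2*K))
W(r, D) = 1/862
(O(-489) + W(-435, R(-22, -4))) + 13850 = ((½)*(421 - 489)/(-489) + 1/862) + 13850 = ((½)*(-1/489)*(-68) + 1/862) + 13850 = (34/489 + 1/862) + 13850 = 29797/421518 + 13850 = 5838054097/421518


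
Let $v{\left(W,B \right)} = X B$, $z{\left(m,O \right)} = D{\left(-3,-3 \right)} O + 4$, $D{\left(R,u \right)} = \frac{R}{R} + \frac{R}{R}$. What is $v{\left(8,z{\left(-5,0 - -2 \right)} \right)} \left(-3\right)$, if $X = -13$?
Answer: $312$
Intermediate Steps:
$D{\left(R,u \right)} = 2$ ($D{\left(R,u \right)} = 1 + 1 = 2$)
$z{\left(m,O \right)} = 4 + 2 O$ ($z{\left(m,O \right)} = 2 O + 4 = 4 + 2 O$)
$v{\left(W,B \right)} = - 13 B$
$v{\left(8,z{\left(-5,0 - -2 \right)} \right)} \left(-3\right) = - 13 \left(4 + 2 \left(0 - -2\right)\right) \left(-3\right) = - 13 \left(4 + 2 \left(0 + 2\right)\right) \left(-3\right) = - 13 \left(4 + 2 \cdot 2\right) \left(-3\right) = - 13 \left(4 + 4\right) \left(-3\right) = \left(-13\right) 8 \left(-3\right) = \left(-104\right) \left(-3\right) = 312$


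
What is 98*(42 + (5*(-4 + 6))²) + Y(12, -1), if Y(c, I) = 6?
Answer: 13922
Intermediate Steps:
98*(42 + (5*(-4 + 6))²) + Y(12, -1) = 98*(42 + (5*(-4 + 6))²) + 6 = 98*(42 + (5*2)²) + 6 = 98*(42 + 10²) + 6 = 98*(42 + 100) + 6 = 98*142 + 6 = 13916 + 6 = 13922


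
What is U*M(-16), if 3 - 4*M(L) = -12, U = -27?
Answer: -405/4 ≈ -101.25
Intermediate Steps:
M(L) = 15/4 (M(L) = ¾ - ¼*(-12) = ¾ + 3 = 15/4)
U*M(-16) = -27*15/4 = -405/4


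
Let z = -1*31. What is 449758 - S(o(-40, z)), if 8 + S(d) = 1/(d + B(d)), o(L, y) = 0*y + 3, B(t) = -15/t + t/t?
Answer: 449767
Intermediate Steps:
z = -31
B(t) = 1 - 15/t (B(t) = -15/t + 1 = 1 - 15/t)
o(L, y) = 3 (o(L, y) = 0 + 3 = 3)
S(d) = -8 + 1/(d + (-15 + d)/d)
449758 - S(o(-40, z)) = 449758 - (120 - 8*3² - 7*3)/(-15 + 3 + 3²) = 449758 - (120 - 8*9 - 21)/(-15 + 3 + 9) = 449758 - (120 - 72 - 21)/(-3) = 449758 - (-1)*27/3 = 449758 - 1*(-9) = 449758 + 9 = 449767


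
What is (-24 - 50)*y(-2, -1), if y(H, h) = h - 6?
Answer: 518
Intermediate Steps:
y(H, h) = -6 + h
(-24 - 50)*y(-2, -1) = (-24 - 50)*(-6 - 1) = -74*(-7) = 518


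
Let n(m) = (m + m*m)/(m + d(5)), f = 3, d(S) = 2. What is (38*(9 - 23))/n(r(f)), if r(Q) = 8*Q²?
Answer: -4921/657 ≈ -7.4901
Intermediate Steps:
n(m) = (m + m²)/(2 + m) (n(m) = (m + m*m)/(m + 2) = (m + m²)/(2 + m))
(38*(9 - 23))/n(r(f)) = (38*(9 - 23))/(((8*3²)*(1 + 8*3²)/(2 + 8*3²))) = (38*(-14))/(((8*9)*(1 + 8*9)/(2 + 8*9))) = -532*(2 + 72)/(72*(1 + 72)) = -532/(72*73/74) = -532/(72*(1/74)*73) = -532/2628/37 = -532*37/2628 = -4921/657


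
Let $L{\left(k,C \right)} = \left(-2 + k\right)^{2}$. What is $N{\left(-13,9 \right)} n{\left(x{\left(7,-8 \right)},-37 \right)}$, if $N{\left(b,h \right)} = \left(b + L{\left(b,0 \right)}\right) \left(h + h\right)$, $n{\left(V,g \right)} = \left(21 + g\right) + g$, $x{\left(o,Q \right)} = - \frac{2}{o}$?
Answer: $-202248$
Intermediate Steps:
$n{\left(V,g \right)} = 21 + 2 g$
$N{\left(b,h \right)} = 2 h \left(b + \left(-2 + b\right)^{2}\right)$ ($N{\left(b,h \right)} = \left(b + \left(-2 + b\right)^{2}\right) \left(h + h\right) = \left(b + \left(-2 + b\right)^{2}\right) 2 h = 2 h \left(b + \left(-2 + b\right)^{2}\right)$)
$N{\left(-13,9 \right)} n{\left(x{\left(7,-8 \right)},-37 \right)} = 2 \cdot 9 \left(-13 + \left(-2 - 13\right)^{2}\right) \left(21 + 2 \left(-37\right)\right) = 2 \cdot 9 \left(-13 + \left(-15\right)^{2}\right) \left(21 - 74\right) = 2 \cdot 9 \left(-13 + 225\right) \left(-53\right) = 2 \cdot 9 \cdot 212 \left(-53\right) = 3816 \left(-53\right) = -202248$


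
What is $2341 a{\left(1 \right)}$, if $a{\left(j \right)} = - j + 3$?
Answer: $4682$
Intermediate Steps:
$a{\left(j \right)} = 3 - j$
$2341 a{\left(1 \right)} = 2341 \left(3 - 1\right) = 2341 \cdot 2 = 4682$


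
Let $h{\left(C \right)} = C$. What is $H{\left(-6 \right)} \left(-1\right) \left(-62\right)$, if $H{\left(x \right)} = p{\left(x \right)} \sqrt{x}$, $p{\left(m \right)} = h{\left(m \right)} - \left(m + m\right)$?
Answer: $372 i \sqrt{6} \approx 911.21 i$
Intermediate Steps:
$p{\left(m \right)} = - m$ ($p{\left(m \right)} = m - \left(m + m\right) = m - 2 m = - m$)
$H{\left(x \right)} = - x^{\frac{3}{2}}$ ($H{\left(x \right)} = - x \sqrt{x} = - x^{\frac{3}{2}}$)
$H{\left(-6 \right)} \left(-1\right) \left(-62\right) = - \left(-6\right)^{\frac{3}{2}} \left(-1\right) \left(-62\right) = - \left(-6\right) i \sqrt{6} \left(-1\right) \left(-62\right) = 6 i \sqrt{6} \left(-1\right) \left(-62\right) = - 6 i \sqrt{6} \left(-62\right) = 372 i \sqrt{6}$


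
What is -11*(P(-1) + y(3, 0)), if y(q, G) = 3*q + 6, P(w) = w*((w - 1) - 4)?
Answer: -231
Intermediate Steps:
P(w) = w*(-5 + w) (P(w) = w*((-1 + w) - 4) = w*(-5 + w))
y(q, G) = 6 + 3*q
-11*(P(-1) + y(3, 0)) = -11*(-(-5 - 1) + (6 + 3*3)) = -11*(-1*(-6) + (6 + 9)) = -11*(6 + 15) = -11*21 = -231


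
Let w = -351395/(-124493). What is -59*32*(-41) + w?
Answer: 9637105539/124493 ≈ 77411.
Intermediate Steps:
w = 351395/124493 (w = -351395*(-1/124493) = 351395/124493 ≈ 2.8226)
-59*32*(-41) + w = -59*32*(-41) + 351395/124493 = -1888*(-41) + 351395/124493 = 77408 + 351395/124493 = 9637105539/124493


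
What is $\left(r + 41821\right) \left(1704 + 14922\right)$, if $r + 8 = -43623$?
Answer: $-30093060$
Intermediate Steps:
$r = -43631$ ($r = -8 - 43623 = -43631$)
$\left(r + 41821\right) \left(1704 + 14922\right) = \left(-43631 + 41821\right) \left(1704 + 14922\right) = \left(-1810\right) 16626 = -30093060$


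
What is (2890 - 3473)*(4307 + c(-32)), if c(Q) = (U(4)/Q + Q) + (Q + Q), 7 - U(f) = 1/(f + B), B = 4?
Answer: -628451263/256 ≈ -2.4549e+6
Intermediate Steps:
U(f) = 7 - 1/(4 + f) (U(f) = 7 - 1/(f + 4) = 7 - 1/(4 + f))
c(Q) = 3*Q + 55/(8*Q) (c(Q) = (((27 + 7*4)/(4 + 4))/Q + Q) + (Q + Q) = (((27 + 28)/8)/Q + Q) + 2*Q = (((1/8)*55)/Q + Q) + 2*Q = (55/(8*Q) + Q) + 2*Q = (Q + 55/(8*Q)) + 2*Q = 3*Q + 55/(8*Q))
(2890 - 3473)*(4307 + c(-32)) = (2890 - 3473)*(4307 + (3*(-32) + (55/8)/(-32))) = -583*(4307 + (-96 + (55/8)*(-1/32))) = -583*(4307 + (-96 - 55/256)) = -583*(4307 - 24631/256) = -583*1077961/256 = -628451263/256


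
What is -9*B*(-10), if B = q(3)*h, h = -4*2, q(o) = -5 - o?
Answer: 5760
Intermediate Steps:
h = -8
B = 64 (B = (-5 - 1*3)*(-8) = (-5 - 3)*(-8) = -8*(-8) = 64)
-9*B*(-10) = -9*64*(-10) = -576*(-10) = 5760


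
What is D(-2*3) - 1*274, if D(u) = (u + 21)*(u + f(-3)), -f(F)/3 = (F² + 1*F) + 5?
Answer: -859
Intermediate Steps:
f(F) = -15 - 3*F - 3*F² (f(F) = -3*((F² + 1*F) + 5) = -3*((F² + F) + 5) = -3*((F + F²) + 5) = -3*(5 + F + F²) = -15 - 3*F - 3*F²)
D(u) = (-33 + u)*(21 + u) (D(u) = (u + 21)*(u + (-15 - 3*(-3) - 3*(-3)²)) = (21 + u)*(u + (-15 + 9 - 3*9)) = (21 + u)*(u + (-15 + 9 - 27)) = (21 + u)*(u - 33) = (21 + u)*(-33 + u) = (-33 + u)*(21 + u))
D(-2*3) - 1*274 = (-693 + (-2*3)² - (-24)*3) - 1*274 = (-693 + (-6)² - 12*(-6)) - 274 = (-693 + 36 + 72) - 274 = -585 - 274 = -859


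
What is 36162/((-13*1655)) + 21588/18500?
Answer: -10226559/19901375 ≈ -0.51386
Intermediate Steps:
36162/((-13*1655)) + 21588/18500 = 36162/(-21515) + 21588*(1/18500) = 36162*(-1/21515) + 5397/4625 = -36162/21515 + 5397/4625 = -10226559/19901375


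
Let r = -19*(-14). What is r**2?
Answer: 70756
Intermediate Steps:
r = 266
r**2 = 266**2 = 70756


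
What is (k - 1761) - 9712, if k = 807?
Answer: -10666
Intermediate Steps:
(k - 1761) - 9712 = (807 - 1761) - 9712 = -954 - 9712 = -10666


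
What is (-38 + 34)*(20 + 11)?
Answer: -124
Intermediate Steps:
(-38 + 34)*(20 + 11) = -4*31 = -124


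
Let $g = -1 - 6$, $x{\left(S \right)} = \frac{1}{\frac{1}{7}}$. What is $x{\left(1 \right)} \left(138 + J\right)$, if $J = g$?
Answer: $917$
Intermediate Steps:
$x{\left(S \right)} = 7$ ($x{\left(S \right)} = \frac{1}{\frac{1}{7}} = 7$)
$g = -7$ ($g = -1 - 6 = -7$)
$J = -7$
$x{\left(1 \right)} \left(138 + J\right) = 7 \left(138 - 7\right) = 7 \cdot 131 = 917$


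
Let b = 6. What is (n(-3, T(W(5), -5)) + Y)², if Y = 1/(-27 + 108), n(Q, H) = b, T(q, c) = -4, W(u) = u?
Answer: 237169/6561 ≈ 36.148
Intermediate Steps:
n(Q, H) = 6
Y = 1/81 ≈ 0.012346
(n(-3, T(W(5), -5)) + Y)² = (6 + 1/81)² = (487/81)² = 237169/6561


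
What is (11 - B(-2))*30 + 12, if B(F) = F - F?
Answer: 342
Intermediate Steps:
B(F) = 0
(11 - B(-2))*30 + 12 = (11 - 1*0)*30 + 12 = (11 + 0)*30 + 12 = 11*30 + 12 = 330 + 12 = 342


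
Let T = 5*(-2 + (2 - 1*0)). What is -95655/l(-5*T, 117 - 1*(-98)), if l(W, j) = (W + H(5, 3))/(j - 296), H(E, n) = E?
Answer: 1549611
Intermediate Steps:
T = 0 (T = 5*(-2 + (2 + 0)) = 5*(-2 + 2) = 5*0 = 0)
l(W, j) = (5 + W)/(-296 + j) (l(W, j) = (W + 5)/(j - 296) = (5 + W)/(-296 + j))
-95655/l(-5*T, 117 - 1*(-98)) = -95655*(-296 + (117 - 1*(-98)))/(5 - 5*0) = -95655*(-296 + (117 + 98))/(5 + 0) = -95655/(5/(-296 + 215)) = -95655/(5/(-81)) = -95655/((-1/81*5)) = -95655/(-5/81) = -95655*(-81/5) = 1549611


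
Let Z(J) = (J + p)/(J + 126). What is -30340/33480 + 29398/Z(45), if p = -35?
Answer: 4207639961/8370 ≈ 5.0271e+5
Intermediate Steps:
Z(J) = (-35 + J)/(126 + J) (Z(J) = (J - 35)/(J + 126) = (-35 + J)/(126 + J))
-30340/33480 + 29398/Z(45) = -30340/33480 + 29398/(((-35 + 45)/(126 + 45))) = -30340*1/33480 + 29398/((10/171)) = -1517/1674 + 29398/(((1/171)*10)) = -1517/1674 + 29398/(10/171) = -1517/1674 + 29398*(171/10) = -1517/1674 + 2513529/5 = 4207639961/8370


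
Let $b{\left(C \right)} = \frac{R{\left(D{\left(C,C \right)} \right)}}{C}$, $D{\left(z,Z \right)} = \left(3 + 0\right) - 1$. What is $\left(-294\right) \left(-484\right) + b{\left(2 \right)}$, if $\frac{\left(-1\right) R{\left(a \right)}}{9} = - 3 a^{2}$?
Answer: $142350$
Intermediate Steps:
$D{\left(z,Z \right)} = 2$ ($D{\left(z,Z \right)} = 3 - 1 = 2$)
$R{\left(a \right)} = 27 a^{2}$ ($R{\left(a \right)} = - 9 \left(- 3 a^{2}\right) = 27 a^{2}$)
$b{\left(C \right)} = \frac{108}{C}$ ($b{\left(C \right)} = \frac{27 \cdot 2^{2}}{C} = \frac{27 \cdot 4}{C} = \frac{108}{C}$)
$\left(-294\right) \left(-484\right) + b{\left(2 \right)} = \left(-294\right) \left(-484\right) + \frac{108}{2} = 142296 + 108 \cdot \frac{1}{2} = 142296 + 54 = 142350$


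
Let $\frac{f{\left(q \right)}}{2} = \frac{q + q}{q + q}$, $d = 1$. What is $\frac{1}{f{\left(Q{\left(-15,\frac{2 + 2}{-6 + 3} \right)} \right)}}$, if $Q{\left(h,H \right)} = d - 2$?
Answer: $\frac{1}{2} \approx 0.5$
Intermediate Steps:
$Q{\left(h,H \right)} = -1$ ($Q{\left(h,H \right)} = 1 - 2 = -1$)
$f{\left(q \right)} = 2$ ($f{\left(q \right)} = 2 \frac{q + q}{q + q} = 2 \frac{2 q}{2 q} = 2 \cdot 2 q \frac{1}{2 q} = 2 \cdot 1 = 2$)
$\frac{1}{f{\left(Q{\left(-15,\frac{2 + 2}{-6 + 3} \right)} \right)}} = \frac{1}{2}$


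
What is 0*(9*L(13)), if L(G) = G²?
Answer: 0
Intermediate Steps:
0*(9*L(13)) = 0*(9*13²) = 0*(9*169) = 0*1521 = 0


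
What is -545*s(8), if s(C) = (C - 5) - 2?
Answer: -545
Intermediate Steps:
s(C) = -7 + C (s(C) = (-5 + C) - 2 = -7 + C)
-545*s(8) = -545*(-7 + 8) = -545*1 = -545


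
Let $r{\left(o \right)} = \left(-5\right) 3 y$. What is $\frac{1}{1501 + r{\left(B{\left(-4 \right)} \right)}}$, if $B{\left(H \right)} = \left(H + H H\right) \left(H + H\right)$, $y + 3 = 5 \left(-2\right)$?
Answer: $\frac{1}{1696} \approx 0.00058962$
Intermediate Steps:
$y = -13$ ($y = -3 + 5 \left(-2\right) = -3 - 10 = -13$)
$B{\left(H \right)} = 2 H \left(H + H^{2}\right)$ ($B{\left(H \right)} = \left(H + H^{2}\right) 2 H = 2 H \left(H + H^{2}\right)$)
$r{\left(o \right)} = 195$ ($r{\left(o \right)} = \left(-5\right) 3 \left(-13\right) = \left(-15\right) \left(-13\right) = 195$)
$\frac{1}{1501 + r{\left(B{\left(-4 \right)} \right)}} = \frac{1}{1501 + 195} = \frac{1}{1696}$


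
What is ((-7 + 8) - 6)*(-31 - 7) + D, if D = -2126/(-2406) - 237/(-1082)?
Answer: 248748017/1301646 ≈ 191.10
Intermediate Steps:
D = 1435277/1301646 (D = -2126*(-1/2406) - 237*(-1/1082) = 1063/1203 + 237/1082 = 1435277/1301646 ≈ 1.1027)
((-7 + 8) - 6)*(-31 - 7) + D = ((-7 + 8) - 6)*(-31 - 7) + 1435277/1301646 = (1 - 6)*(-38) + 1435277/1301646 = -5*(-38) + 1435277/1301646 = 190 + 1435277/1301646 = 248748017/1301646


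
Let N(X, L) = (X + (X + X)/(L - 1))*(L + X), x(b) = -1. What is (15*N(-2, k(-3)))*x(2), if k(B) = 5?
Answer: 135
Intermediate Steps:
N(X, L) = (L + X)*(X + 2*X/(-1 + L)) (N(X, L) = (X + (2*X)/(-1 + L))*(L + X) = (X + 2*X/(-1 + L))*(L + X) = (L + X)*(X + 2*X/(-1 + L)))
(15*N(-2, k(-3)))*x(2) = (15*(-2*(5 - 2 + 5² + 5*(-2))/(-1 + 5)))*(-1) = (15*(-2*(5 - 2 + 25 - 10)/4))*(-1) = (15*(-2*¼*18))*(-1) = (15*(-9))*(-1) = -135*(-1) = 135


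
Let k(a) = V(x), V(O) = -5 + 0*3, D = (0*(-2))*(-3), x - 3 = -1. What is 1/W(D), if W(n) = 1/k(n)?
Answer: -5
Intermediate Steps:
x = 2 (x = 3 - 1 = 2)
D = 0 (D = 0*(-3) = 0)
V(O) = -5 (V(O) = -5 + 0 = -5)
k(a) = -5
W(n) = -⅕ (W(n) = 1/(-5) = -⅕)
1/W(D) = 1/(-⅕) = -5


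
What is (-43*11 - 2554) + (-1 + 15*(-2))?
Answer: -3058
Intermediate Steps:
(-43*11 - 2554) + (-1 + 15*(-2)) = (-473 - 2554) + (-1 - 30) = -3027 - 31 = -3058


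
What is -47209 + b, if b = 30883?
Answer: -16326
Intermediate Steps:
-47209 + b = -47209 + 30883 = -16326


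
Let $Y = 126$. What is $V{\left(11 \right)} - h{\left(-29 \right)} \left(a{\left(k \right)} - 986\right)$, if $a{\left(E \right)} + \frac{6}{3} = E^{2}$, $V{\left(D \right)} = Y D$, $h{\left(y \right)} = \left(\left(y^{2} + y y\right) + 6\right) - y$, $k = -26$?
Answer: $537090$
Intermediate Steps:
$h{\left(y \right)} = 6 - y + 2 y^{2}$ ($h{\left(y \right)} = \left(\left(y^{2} + y^{2}\right) + 6\right) - y = \left(2 y^{2} + 6\right) - y = \left(6 + 2 y^{2}\right) - y = 6 - y + 2 y^{2}$)
$V{\left(D \right)} = 126 D$
$a{\left(E \right)} = -2 + E^{2}$
$V{\left(11 \right)} - h{\left(-29 \right)} \left(a{\left(k \right)} - 986\right) = 126 \cdot 11 - \left(6 - -29 + 2 \left(-29\right)^{2}\right) \left(\left(-2 + \left(-26\right)^{2}\right) - 986\right) = 1386 - \left(6 + 29 + 2 \cdot 841\right) \left(\left(-2 + 676\right) - 986\right) = 1386 - \left(6 + 29 + 1682\right) \left(674 - 986\right) = 1386 - 1717 \left(-312\right) = 1386 - -535704 = 1386 + 535704 = 537090$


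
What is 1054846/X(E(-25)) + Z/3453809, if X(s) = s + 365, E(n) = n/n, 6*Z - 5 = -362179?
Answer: 607202419300/210682349 ≈ 2882.1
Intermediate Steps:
Z = -181087/3 (Z = ⅚ + (⅙)*(-362179) = ⅚ - 362179/6 = -181087/3 ≈ -60362.)
E(n) = 1
X(s) = 365 + s
1054846/X(E(-25)) + Z/3453809 = 1054846/(365 + 1) - 181087/3/3453809 = 1054846/366 - 181087/3*1/3453809 = 1054846*(1/366) - 181087/10361427 = 527423/183 - 181087/10361427 = 607202419300/210682349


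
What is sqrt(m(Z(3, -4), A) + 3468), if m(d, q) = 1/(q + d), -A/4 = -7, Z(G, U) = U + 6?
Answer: sqrt(3121230)/30 ≈ 58.890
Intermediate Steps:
Z(G, U) = 6 + U
A = 28 (A = -4*(-7) = 28)
m(d, q) = 1/(d + q)
sqrt(m(Z(3, -4), A) + 3468) = sqrt(1/((6 - 4) + 28) + 3468) = sqrt(1/(2 + 28) + 3468) = sqrt(1/30 + 3468) = sqrt(104041/30) = sqrt(3121230)/30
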